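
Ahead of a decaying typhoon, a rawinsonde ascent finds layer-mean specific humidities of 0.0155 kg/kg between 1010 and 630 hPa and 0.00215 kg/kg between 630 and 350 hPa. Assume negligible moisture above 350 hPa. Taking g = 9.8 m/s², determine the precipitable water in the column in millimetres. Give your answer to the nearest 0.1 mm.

Precipitable water is the column-integrated vapour mass per unit area: PW = (1/g) Σ q̄ Δp, with q in kg/kg and Δp in Pa (1 kg/m² of water = 1 mm).
Layer 1010–630 hPa: Δp = 380 hPa = 38000 Pa, q̄ = 0.0155 kg/kg → 0.0155 × 38000 / 9.8 = 60.10 mm
Layer 630–350 hPa: Δp = 280 hPa = 28000 Pa, q̄ = 0.00215 kg/kg → 0.00215 × 28000 / 9.8 = 6.14 mm
PW = 60.10 + 6.14 = 66.24 ≈ 66.2 mm.

PW ≈ 66.2 mm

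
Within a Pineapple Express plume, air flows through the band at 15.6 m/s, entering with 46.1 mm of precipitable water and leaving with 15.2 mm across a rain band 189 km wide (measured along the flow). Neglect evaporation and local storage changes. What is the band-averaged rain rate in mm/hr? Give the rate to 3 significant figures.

Column moisture flux per unit crosswind length is F = V × PW.
Inflow: F_in = 15.6 × 46.1 = 719.16 mm·m/s
Outflow: F_out = 15.6 × 15.2 = 237.12 mm·m/s
Steady-state rate R = (F_in − F_out)/L = (719.16 − 237.12) / 189000 m = 2.550e-03 mm/s.
R = 2.550e-03 × 3600 = 9.18 mm/hr.

R ≈ 9.18 mm/hr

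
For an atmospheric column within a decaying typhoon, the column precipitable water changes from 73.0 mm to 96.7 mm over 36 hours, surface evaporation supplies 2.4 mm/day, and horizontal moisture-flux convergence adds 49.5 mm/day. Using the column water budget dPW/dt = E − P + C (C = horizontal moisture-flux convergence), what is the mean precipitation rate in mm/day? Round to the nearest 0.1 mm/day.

P ≈ 36.1 mm/day

dPW/dt = (96.7 − 73.0) mm / (36/24 day) = +15.800 mm/day.
P = E + C − dPW/dt = 2.4 + (49.5) − (+15.800) = 36.1 mm/day.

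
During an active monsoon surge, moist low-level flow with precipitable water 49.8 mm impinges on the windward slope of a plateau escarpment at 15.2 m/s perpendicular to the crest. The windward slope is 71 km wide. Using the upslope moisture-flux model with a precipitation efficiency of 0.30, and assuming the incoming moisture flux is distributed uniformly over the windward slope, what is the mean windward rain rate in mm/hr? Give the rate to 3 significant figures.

R ≈ 11.5 mm/hr

Incoming column moisture flux per unit ridge length: F = V × PW = 15.2 × 49.8 = 756.96 mm·m/s.
Spread over the 71 km slope with efficiency ε = 0.30: R = ε·F/W = 0.30 × 756.96 / 71000 m = 3.198e-03 mm/s.
R = 3.198e-03 × 3600 = 11.5 mm/hr.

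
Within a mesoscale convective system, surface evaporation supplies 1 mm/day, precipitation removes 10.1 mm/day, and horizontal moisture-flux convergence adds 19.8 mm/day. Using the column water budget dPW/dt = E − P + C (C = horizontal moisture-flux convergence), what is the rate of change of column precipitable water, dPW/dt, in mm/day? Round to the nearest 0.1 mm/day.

dPW/dt = E − P + C = 1 − 10.1 + (19.8) = 10.7 mm/day.

dPW/dt ≈ 10.7 mm/day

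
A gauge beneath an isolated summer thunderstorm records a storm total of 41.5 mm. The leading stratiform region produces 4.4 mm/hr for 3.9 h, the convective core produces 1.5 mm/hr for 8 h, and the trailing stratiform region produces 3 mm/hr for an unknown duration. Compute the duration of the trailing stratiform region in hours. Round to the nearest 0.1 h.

duration ≈ 4.1 h

Known phases: 4.4 × 3.9 + 1.5 × 8 = 17.16 + 12 = 29.16 mm.
Remaining depth = 41.5 − 29.16 = 12.34 mm.
Duration = 12.34 / 3 = 4.1 h.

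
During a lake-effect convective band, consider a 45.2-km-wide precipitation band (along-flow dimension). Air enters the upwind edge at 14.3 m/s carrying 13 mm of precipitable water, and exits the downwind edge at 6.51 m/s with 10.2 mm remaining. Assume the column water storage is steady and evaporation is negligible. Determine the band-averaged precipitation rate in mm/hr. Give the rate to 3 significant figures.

R ≈ 9.52 mm/hr

Column moisture flux per unit crosswind length is F = V × PW.
Inflow: F_in = 14.3 × 13 = 185.9 mm·m/s
Outflow: F_out = 6.51 × 10.2 = 66.402 mm·m/s
Steady-state rate R = (F_in − F_out)/L = (185.9 − 66.402) / 45200 m = 2.644e-03 mm/s.
R = 2.644e-03 × 3600 = 9.52 mm/hr.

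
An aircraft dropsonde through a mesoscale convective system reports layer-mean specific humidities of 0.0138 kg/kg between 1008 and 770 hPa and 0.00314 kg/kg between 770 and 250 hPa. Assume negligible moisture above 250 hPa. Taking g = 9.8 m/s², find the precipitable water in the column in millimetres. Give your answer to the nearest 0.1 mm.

Precipitable water is the column-integrated vapour mass per unit area: PW = (1/g) Σ q̄ Δp, with q in kg/kg and Δp in Pa (1 kg/m² of water = 1 mm).
Layer 1008–770 hPa: Δp = 238 hPa = 23800 Pa, q̄ = 0.0138 kg/kg → 0.0138 × 23800 / 9.8 = 33.51 mm
Layer 770–250 hPa: Δp = 520 hPa = 52000 Pa, q̄ = 0.00314 kg/kg → 0.00314 × 52000 / 9.8 = 16.66 mm
PW = 33.51 + 16.66 = 50.17 ≈ 50.2 mm.

PW ≈ 50.2 mm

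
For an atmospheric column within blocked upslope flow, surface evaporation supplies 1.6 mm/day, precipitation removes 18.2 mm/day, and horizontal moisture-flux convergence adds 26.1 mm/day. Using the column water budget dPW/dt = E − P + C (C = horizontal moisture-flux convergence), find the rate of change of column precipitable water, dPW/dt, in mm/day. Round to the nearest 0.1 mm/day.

dPW/dt = E − P + C = 1.6 − 18.2 + (26.1) = 9.5 mm/day.

dPW/dt ≈ 9.5 mm/day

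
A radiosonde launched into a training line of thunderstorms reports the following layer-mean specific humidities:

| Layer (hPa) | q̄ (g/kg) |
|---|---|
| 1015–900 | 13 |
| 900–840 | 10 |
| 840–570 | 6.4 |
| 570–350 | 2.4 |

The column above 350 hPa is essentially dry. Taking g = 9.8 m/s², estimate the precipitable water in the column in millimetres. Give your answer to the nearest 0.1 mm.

Precipitable water is the column-integrated vapour mass per unit area: PW = (1/g) Σ q̄ Δp, with q in kg/kg and Δp in Pa (1 kg/m² of water = 1 mm).
Layer 1015–900 hPa: Δp = 115 hPa = 11500 Pa, q̄ = 0.013 kg/kg → 0.013 × 11500 / 9.8 = 15.26 mm
Layer 900–840 hPa: Δp = 60 hPa = 6000 Pa, q̄ = 0.01 kg/kg → 0.01 × 6000 / 9.8 = 6.12 mm
Layer 840–570 hPa: Δp = 270 hPa = 27000 Pa, q̄ = 0.0064 kg/kg → 0.0064 × 27000 / 9.8 = 17.63 mm
Layer 570–350 hPa: Δp = 220 hPa = 22000 Pa, q̄ = 0.0024 kg/kg → 0.0024 × 22000 / 9.8 = 5.39 mm
PW = 15.26 + 6.12 + 17.63 + 5.39 = 44.40 ≈ 44.4 mm.

PW ≈ 44.4 mm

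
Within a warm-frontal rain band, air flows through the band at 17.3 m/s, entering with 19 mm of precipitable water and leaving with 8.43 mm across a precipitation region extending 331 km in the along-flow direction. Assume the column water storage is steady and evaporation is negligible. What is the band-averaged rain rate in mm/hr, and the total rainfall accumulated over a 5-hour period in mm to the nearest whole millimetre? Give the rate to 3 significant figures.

Column moisture flux per unit crosswind length is F = V × PW.
Inflow: F_in = 17.3 × 19 = 328.7 mm·m/s
Outflow: F_out = 17.3 × 8.43 = 145.839 mm·m/s
Steady-state rate R = (F_in − F_out)/L = (328.7 − 145.839) / 331000 m = 5.525e-04 mm/s.
R = 5.525e-04 × 3600 = 1.99 mm/hr.
Over 5 h: total = 1.99 × 5 = 9.95 ≈ 10 mm.

R ≈ 1.99 mm/hr; total ≈ 10 mm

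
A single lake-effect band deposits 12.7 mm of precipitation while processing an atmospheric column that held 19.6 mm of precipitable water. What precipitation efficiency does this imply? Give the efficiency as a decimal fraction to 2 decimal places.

ε = precipitation / PW = 12.7 / 19.6 = 0.65.

ε ≈ 0.65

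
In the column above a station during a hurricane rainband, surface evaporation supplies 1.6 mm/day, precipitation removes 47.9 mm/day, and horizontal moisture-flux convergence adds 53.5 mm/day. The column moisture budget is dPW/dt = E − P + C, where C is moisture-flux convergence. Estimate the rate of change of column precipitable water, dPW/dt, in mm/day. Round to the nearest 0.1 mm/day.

dPW/dt = E − P + C = 1.6 − 47.9 + (53.5) = 7.2 mm/day.

dPW/dt ≈ 7.2 mm/day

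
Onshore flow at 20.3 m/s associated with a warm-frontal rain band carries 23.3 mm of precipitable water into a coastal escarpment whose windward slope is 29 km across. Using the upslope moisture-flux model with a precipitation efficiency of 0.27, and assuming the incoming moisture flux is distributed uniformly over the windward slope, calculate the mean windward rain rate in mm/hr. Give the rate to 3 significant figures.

R ≈ 15.9 mm/hr

Incoming column moisture flux per unit ridge length: F = V × PW = 20.3 × 23.3 = 472.99 mm·m/s.
Spread over the 29 km slope with efficiency ε = 0.27: R = ε·F/W = 0.27 × 472.99 / 29000 m = 4.404e-03 mm/s.
R = 4.404e-03 × 3600 = 15.9 mm/hr.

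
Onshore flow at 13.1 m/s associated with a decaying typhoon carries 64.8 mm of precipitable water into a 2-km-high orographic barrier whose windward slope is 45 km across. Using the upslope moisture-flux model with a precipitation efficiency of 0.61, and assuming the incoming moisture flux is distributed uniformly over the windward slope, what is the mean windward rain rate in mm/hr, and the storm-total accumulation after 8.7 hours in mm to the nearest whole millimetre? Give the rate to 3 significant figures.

R ≈ 41.4 mm/hr; total ≈ 360 mm

Incoming column moisture flux per unit ridge length: F = V × PW = 13.1 × 64.8 = 848.88 mm·m/s.
Spread over the 45 km slope with efficiency ε = 0.61: R = ε·F/W = 0.61 × 848.88 / 45000 m = 1.151e-02 mm/s.
R = 1.151e-02 × 3600 = 41.4 mm/hr.
Over 8.7 h: total = 41.4 × 8.7 = 360.18 ≈ 360 mm.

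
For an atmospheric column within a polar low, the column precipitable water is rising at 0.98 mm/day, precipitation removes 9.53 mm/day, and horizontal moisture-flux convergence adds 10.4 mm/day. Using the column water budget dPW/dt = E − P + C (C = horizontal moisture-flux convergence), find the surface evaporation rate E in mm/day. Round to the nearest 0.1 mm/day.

E ≈ 0.1 mm/day

dPW/dt = +0.98 mm/day.
E = dPW/dt + P − C = (+0.98) + 9.53 − (10.4) = 0.1 mm/day.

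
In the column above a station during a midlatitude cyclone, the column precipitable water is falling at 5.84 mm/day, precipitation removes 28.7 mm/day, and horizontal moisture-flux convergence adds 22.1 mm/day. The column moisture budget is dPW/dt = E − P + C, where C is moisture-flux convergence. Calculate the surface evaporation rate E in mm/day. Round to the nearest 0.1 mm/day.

dPW/dt = -5.84 mm/day.
E = dPW/dt + P − C = (-5.84) + 28.7 − (22.1) = 0.8 mm/day.

E ≈ 0.8 mm/day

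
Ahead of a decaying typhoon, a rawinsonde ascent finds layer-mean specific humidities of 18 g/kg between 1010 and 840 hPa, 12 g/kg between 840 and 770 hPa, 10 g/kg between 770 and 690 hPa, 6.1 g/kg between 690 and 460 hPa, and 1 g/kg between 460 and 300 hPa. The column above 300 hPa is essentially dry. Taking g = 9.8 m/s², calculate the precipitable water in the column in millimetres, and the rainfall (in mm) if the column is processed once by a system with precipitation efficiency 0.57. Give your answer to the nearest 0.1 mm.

PW ≈ 63.9 mm; rainfall ≈ 36.4 mm

Precipitable water is the column-integrated vapour mass per unit area: PW = (1/g) Σ q̄ Δp, with q in kg/kg and Δp in Pa (1 kg/m² of water = 1 mm).
Layer 1010–840 hPa: Δp = 170 hPa = 17000 Pa, q̄ = 0.018 kg/kg → 0.018 × 17000 / 9.8 = 31.22 mm
Layer 840–770 hPa: Δp = 70 hPa = 7000 Pa, q̄ = 0.012 kg/kg → 0.012 × 7000 / 9.8 = 8.57 mm
Layer 770–690 hPa: Δp = 80 hPa = 8000 Pa, q̄ = 0.01 kg/kg → 0.01 × 8000 / 9.8 = 8.16 mm
Layer 690–460 hPa: Δp = 230 hPa = 23000 Pa, q̄ = 0.0061 kg/kg → 0.0061 × 23000 / 9.8 = 14.32 mm
Layer 460–300 hPa: Δp = 160 hPa = 16000 Pa, q̄ = 0.001 kg/kg → 0.001 × 16000 / 9.8 = 1.63 mm
PW = 31.22 + 8.57 + 8.16 + 14.32 + 1.63 = 63.90 ≈ 63.9 mm.
Rainfall = ε × PW = 0.57 × 63.9 = 36.4 mm.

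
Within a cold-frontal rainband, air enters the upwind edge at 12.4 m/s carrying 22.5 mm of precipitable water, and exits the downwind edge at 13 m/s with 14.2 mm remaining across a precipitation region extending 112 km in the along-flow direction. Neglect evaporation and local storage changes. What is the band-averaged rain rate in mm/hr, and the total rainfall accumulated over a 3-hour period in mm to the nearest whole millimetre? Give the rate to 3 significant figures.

R ≈ 3.03 mm/hr; total ≈ 9 mm

Column moisture flux per unit crosswind length is F = V × PW.
Inflow: F_in = 12.4 × 22.5 = 279 mm·m/s
Outflow: F_out = 13 × 14.2 = 184.6 mm·m/s
Steady-state rate R = (F_in − F_out)/L = (279 − 184.6) / 112000 m = 8.429e-04 mm/s.
R = 8.429e-04 × 3600 = 3.03 mm/hr.
Over 3 h: total = 3.03 × 3 = 9.09 ≈ 9 mm.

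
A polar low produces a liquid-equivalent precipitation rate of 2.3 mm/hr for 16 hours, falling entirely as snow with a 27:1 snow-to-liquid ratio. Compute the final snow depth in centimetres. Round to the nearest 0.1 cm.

snow depth ≈ 99.4 cm

Liquid-equivalent depth = 2.3 × 16 = 36.8 mm.
Snow depth = 36.8 mm × 27 = 993.6 mm = 99.4 cm.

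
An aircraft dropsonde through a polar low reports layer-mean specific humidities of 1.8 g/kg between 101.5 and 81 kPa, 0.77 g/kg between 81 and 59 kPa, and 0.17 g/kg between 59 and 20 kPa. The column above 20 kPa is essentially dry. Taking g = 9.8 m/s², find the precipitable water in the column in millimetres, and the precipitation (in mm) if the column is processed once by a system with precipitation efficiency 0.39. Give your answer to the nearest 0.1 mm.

PW ≈ 6.2 mm; precipitation ≈ 2.4 mm

Precipitable water is the column-integrated vapour mass per unit area: PW = (1/g) Σ q̄ Δp, with q in kg/kg and Δp in Pa (1 kg/m² of water = 1 mm).
Layer 101.5–81 kPa: Δp = 205 hPa = 20500 Pa, q̄ = 0.0018 kg/kg → 0.0018 × 20500 / 9.8 = 3.77 mm
Layer 81–59 kPa: Δp = 220 hPa = 22000 Pa, q̄ = 0.00077 kg/kg → 0.00077 × 22000 / 9.8 = 1.73 mm
Layer 59–20 kPa: Δp = 390 hPa = 39000 Pa, q̄ = 0.00017 kg/kg → 0.00017 × 39000 / 9.8 = 0.68 mm
PW = 3.77 + 1.73 + 0.68 = 6.18 ≈ 6.2 mm.
Precipitation = ε × PW = 0.39 × 6.2 = 2.4 mm.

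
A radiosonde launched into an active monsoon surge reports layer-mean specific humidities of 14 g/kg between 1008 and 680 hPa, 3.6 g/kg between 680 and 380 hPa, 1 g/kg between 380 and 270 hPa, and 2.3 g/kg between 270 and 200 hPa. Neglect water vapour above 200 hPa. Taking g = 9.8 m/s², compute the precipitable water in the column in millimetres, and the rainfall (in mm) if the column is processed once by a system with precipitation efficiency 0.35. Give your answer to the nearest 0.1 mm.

Precipitable water is the column-integrated vapour mass per unit area: PW = (1/g) Σ q̄ Δp, with q in kg/kg and Δp in Pa (1 kg/m² of water = 1 mm).
Layer 1008–680 hPa: Δp = 328 hPa = 32800 Pa, q̄ = 0.014 kg/kg → 0.014 × 32800 / 9.8 = 46.86 mm
Layer 680–380 hPa: Δp = 300 hPa = 30000 Pa, q̄ = 0.0036 kg/kg → 0.0036 × 30000 / 9.8 = 11.02 mm
Layer 380–270 hPa: Δp = 110 hPa = 11000 Pa, q̄ = 0.001 kg/kg → 0.001 × 11000 / 9.8 = 1.12 mm
Layer 270–200 hPa: Δp = 70 hPa = 7000 Pa, q̄ = 0.0023 kg/kg → 0.0023 × 7000 / 9.8 = 1.64 mm
PW = 46.86 + 11.02 + 1.12 + 1.64 = 60.64 ≈ 60.6 mm.
Rainfall = ε × PW = 0.35 × 60.6 = 21.2 mm.

PW ≈ 60.6 mm; rainfall ≈ 21.2 mm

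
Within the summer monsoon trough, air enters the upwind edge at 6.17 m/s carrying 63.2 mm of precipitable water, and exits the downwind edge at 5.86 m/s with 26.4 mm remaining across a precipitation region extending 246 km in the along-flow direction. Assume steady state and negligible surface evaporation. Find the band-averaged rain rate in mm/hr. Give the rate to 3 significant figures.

R ≈ 3.44 mm/hr

Column moisture flux per unit crosswind length is F = V × PW.
Inflow: F_in = 6.17 × 63.2 = 389.944 mm·m/s
Outflow: F_out = 5.86 × 26.4 = 154.704 mm·m/s
Steady-state rate R = (F_in − F_out)/L = (389.944 − 154.704) / 246000 m = 9.563e-04 mm/s.
R = 9.563e-04 × 3600 = 3.44 mm/hr.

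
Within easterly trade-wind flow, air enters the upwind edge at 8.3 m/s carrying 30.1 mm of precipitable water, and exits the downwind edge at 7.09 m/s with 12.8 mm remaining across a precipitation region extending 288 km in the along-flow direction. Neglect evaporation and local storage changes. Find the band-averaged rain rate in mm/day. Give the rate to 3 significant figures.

Column moisture flux per unit crosswind length is F = V × PW.
Inflow: F_in = 8.3 × 30.1 = 249.83 mm·m/s
Outflow: F_out = 7.09 × 12.8 = 90.752 mm·m/s
Steady-state rate R = (F_in − F_out)/L = (249.83 − 90.752) / 288000 m = 5.524e-04 mm/s.
R = 5.524e-04 × 3600 × 24 = 47.7 mm/day.

R ≈ 47.7 mm/day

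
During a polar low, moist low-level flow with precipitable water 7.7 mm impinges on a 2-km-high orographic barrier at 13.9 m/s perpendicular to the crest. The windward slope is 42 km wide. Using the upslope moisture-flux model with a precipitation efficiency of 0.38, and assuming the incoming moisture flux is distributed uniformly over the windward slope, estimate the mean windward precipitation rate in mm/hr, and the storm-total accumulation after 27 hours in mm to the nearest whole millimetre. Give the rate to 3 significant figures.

R ≈ 3.49 mm/hr; total ≈ 94 mm

Incoming column moisture flux per unit ridge length: F = V × PW = 13.9 × 7.7 = 107.03 mm·m/s.
Spread over the 42 km slope with efficiency ε = 0.38: R = ε·F/W = 0.38 × 107.03 / 42000 m = 9.684e-04 mm/s.
R = 9.684e-04 × 3600 = 3.49 mm/hr.
Over 27 h: total = 3.49 × 27 = 94.23 ≈ 94 mm.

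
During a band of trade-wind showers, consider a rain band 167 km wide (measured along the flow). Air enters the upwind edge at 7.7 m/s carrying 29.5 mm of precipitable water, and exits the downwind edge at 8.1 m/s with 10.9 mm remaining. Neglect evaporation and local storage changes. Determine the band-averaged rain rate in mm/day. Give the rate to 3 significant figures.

Column moisture flux per unit crosswind length is F = V × PW.
Inflow: F_in = 7.7 × 29.5 = 227.15 mm·m/s
Outflow: F_out = 8.1 × 10.9 = 88.29 mm·m/s
Steady-state rate R = (F_in − F_out)/L = (227.15 − 88.29) / 167000 m = 8.315e-04 mm/s.
R = 8.315e-04 × 3600 × 24 = 71.8 mm/day.

R ≈ 71.8 mm/day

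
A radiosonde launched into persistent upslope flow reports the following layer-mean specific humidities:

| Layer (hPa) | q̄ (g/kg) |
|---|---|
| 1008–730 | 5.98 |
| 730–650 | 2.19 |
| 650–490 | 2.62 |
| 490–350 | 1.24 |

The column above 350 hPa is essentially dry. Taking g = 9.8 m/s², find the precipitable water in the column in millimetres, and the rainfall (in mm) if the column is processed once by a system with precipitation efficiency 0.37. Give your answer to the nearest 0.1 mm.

Precipitable water is the column-integrated vapour mass per unit area: PW = (1/g) Σ q̄ Δp, with q in kg/kg and Δp in Pa (1 kg/m² of water = 1 mm).
Layer 1008–730 hPa: Δp = 278 hPa = 27800 Pa, q̄ = 0.00598 kg/kg → 0.00598 × 27800 / 9.8 = 16.96 mm
Layer 730–650 hPa: Δp = 80 hPa = 8000 Pa, q̄ = 0.00219 kg/kg → 0.00219 × 8000 / 9.8 = 1.79 mm
Layer 650–490 hPa: Δp = 160 hPa = 16000 Pa, q̄ = 0.00262 kg/kg → 0.00262 × 16000 / 9.8 = 4.28 mm
Layer 490–350 hPa: Δp = 140 hPa = 14000 Pa, q̄ = 0.00124 kg/kg → 0.00124 × 14000 / 9.8 = 1.77 mm
PW = 16.96 + 1.79 + 4.28 + 1.77 = 24.80 ≈ 24.8 mm.
Rainfall = ε × PW = 0.37 × 24.8 = 9.2 mm.

PW ≈ 24.8 mm; rainfall ≈ 9.2 mm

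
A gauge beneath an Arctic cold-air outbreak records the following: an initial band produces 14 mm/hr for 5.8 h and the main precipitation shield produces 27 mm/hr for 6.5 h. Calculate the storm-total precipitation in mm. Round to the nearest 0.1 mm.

Total = Σ Rᵢ Δtᵢ = 14 × 5.8 + 27 × 6.5
      = 81.2 + 175.5 = 256.7 mm.

total ≈ 256.7 mm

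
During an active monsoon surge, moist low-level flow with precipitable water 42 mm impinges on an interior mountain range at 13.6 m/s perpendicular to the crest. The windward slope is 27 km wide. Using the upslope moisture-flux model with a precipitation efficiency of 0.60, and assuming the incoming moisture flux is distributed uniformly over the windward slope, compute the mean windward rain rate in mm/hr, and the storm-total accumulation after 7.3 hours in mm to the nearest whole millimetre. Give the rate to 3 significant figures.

R ≈ 45.7 mm/hr; total ≈ 334 mm

Incoming column moisture flux per unit ridge length: F = V × PW = 13.6 × 42 = 571.2 mm·m/s.
Spread over the 27 km slope with efficiency ε = 0.60: R = ε·F/W = 0.60 × 571.2 / 27000 m = 1.269e-02 mm/s.
R = 1.269e-02 × 3600 = 45.7 mm/hr.
Over 7.3 h: total = 45.7 × 7.3 = 333.61 ≈ 334 mm.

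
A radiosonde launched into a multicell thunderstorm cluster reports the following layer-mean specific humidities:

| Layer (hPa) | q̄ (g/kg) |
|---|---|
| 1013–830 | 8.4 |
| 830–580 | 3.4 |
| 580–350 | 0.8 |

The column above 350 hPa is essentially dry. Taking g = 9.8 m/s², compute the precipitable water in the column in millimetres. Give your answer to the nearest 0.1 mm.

PW ≈ 26.2 mm

Precipitable water is the column-integrated vapour mass per unit area: PW = (1/g) Σ q̄ Δp, with q in kg/kg and Δp in Pa (1 kg/m² of water = 1 mm).
Layer 1013–830 hPa: Δp = 183 hPa = 18300 Pa, q̄ = 0.0084 kg/kg → 0.0084 × 18300 / 9.8 = 15.69 mm
Layer 830–580 hPa: Δp = 250 hPa = 25000 Pa, q̄ = 0.0034 kg/kg → 0.0034 × 25000 / 9.8 = 8.67 mm
Layer 580–350 hPa: Δp = 230 hPa = 23000 Pa, q̄ = 0.0008 kg/kg → 0.0008 × 23000 / 9.8 = 1.88 mm
PW = 15.69 + 8.67 + 1.88 = 26.24 ≈ 26.2 mm.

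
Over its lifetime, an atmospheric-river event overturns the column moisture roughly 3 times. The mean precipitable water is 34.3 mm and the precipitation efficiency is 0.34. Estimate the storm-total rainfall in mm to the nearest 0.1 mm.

rainfall ≈ 35.0 mm

Each cycle deposits ε × PW = 0.34 × 34.3 = 11.662 mm.
Over 3 cycles: 3 × 11.662 = 35.0 mm.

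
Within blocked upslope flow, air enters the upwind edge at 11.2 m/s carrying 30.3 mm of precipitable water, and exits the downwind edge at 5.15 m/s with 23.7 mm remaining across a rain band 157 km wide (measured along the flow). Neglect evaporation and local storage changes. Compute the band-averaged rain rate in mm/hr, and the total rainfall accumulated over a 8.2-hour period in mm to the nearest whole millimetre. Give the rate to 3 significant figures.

Column moisture flux per unit crosswind length is F = V × PW.
Inflow: F_in = 11.2 × 30.3 = 339.36 mm·m/s
Outflow: F_out = 5.15 × 23.7 = 122.055 mm·m/s
Steady-state rate R = (F_in − F_out)/L = (339.36 − 122.055) / 157000 m = 1.384e-03 mm/s.
R = 1.384e-03 × 3600 = 4.98 mm/hr.
Over 8.2 h: total = 4.98 × 8.2 = 40.836 ≈ 41 mm.

R ≈ 4.98 mm/hr; total ≈ 41 mm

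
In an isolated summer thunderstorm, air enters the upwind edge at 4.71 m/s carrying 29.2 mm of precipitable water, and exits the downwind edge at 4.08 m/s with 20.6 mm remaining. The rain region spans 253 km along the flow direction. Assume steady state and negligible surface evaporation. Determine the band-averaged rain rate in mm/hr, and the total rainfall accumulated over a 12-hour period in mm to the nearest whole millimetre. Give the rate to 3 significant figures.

Column moisture flux per unit crosswind length is F = V × PW.
Inflow: F_in = 4.71 × 29.2 = 137.532 mm·m/s
Outflow: F_out = 4.08 × 20.6 = 84.048 mm·m/s
Steady-state rate R = (F_in − F_out)/L = (137.532 − 84.048) / 253000 m = 2.114e-04 mm/s.
R = 2.114e-04 × 3600 = 0.761 mm/hr.
Over 12 h: total = 0.761 × 12 = 9.132 ≈ 9 mm.

R ≈ 0.761 mm/hr; total ≈ 9 mm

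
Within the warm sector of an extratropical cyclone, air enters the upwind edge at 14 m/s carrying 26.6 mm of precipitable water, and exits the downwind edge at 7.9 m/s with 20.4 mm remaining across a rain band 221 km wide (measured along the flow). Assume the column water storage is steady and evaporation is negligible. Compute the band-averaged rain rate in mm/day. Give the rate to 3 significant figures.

R ≈ 82.6 mm/day

Column moisture flux per unit crosswind length is F = V × PW.
Inflow: F_in = 14 × 26.6 = 372.4 mm·m/s
Outflow: F_out = 7.9 × 20.4 = 161.16 mm·m/s
Steady-state rate R = (F_in − F_out)/L = (372.4 − 161.16) / 221000 m = 9.558e-04 mm/s.
R = 9.558e-04 × 3600 × 24 = 82.6 mm/day.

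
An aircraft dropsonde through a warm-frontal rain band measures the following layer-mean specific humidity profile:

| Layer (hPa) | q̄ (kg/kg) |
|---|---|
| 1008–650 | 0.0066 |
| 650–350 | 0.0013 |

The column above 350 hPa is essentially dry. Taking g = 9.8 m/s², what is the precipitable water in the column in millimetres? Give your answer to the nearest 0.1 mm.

Precipitable water is the column-integrated vapour mass per unit area: PW = (1/g) Σ q̄ Δp, with q in kg/kg and Δp in Pa (1 kg/m² of water = 1 mm).
Layer 1008–650 hPa: Δp = 358 hPa = 35800 Pa, q̄ = 0.0066 kg/kg → 0.0066 × 35800 / 9.8 = 24.11 mm
Layer 650–350 hPa: Δp = 300 hPa = 30000 Pa, q̄ = 0.0013 kg/kg → 0.0013 × 30000 / 9.8 = 3.98 mm
PW = 24.11 + 3.98 = 28.09 ≈ 28.1 mm.

PW ≈ 28.1 mm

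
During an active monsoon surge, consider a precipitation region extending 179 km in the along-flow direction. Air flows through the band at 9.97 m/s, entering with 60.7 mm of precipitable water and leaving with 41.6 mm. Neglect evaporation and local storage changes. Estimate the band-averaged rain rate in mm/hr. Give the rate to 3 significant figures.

R ≈ 3.83 mm/hr

Column moisture flux per unit crosswind length is F = V × PW.
Inflow: F_in = 9.97 × 60.7 = 605.179 mm·m/s
Outflow: F_out = 9.97 × 41.6 = 414.752 mm·m/s
Steady-state rate R = (F_in − F_out)/L = (605.179 − 414.752) / 179000 m = 1.064e-03 mm/s.
R = 1.064e-03 × 3600 = 3.83 mm/hr.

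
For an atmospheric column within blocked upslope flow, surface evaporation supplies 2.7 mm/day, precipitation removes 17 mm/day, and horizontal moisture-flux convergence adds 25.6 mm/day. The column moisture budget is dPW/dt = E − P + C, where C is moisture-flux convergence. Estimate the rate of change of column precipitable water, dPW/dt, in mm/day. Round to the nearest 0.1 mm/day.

dPW/dt = E − P + C = 2.7 − 17 + (25.6) = 11.3 mm/day.

dPW/dt ≈ 11.3 mm/day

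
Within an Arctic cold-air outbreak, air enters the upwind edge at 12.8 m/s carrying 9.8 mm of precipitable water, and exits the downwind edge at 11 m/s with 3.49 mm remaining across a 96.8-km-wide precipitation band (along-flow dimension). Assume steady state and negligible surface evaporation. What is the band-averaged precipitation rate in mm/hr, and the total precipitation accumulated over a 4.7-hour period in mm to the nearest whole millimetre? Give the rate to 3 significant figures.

R ≈ 3.24 mm/hr; total ≈ 15 mm

Column moisture flux per unit crosswind length is F = V × PW.
Inflow: F_in = 12.8 × 9.8 = 125.44 mm·m/s
Outflow: F_out = 11 × 3.49 = 38.39 mm·m/s
Steady-state rate R = (F_in − F_out)/L = (125.44 − 38.39) / 96800 m = 8.993e-04 mm/s.
R = 8.993e-04 × 3600 = 3.24 mm/hr.
Over 4.7 h: total = 3.24 × 4.7 = 15.228 ≈ 15 mm.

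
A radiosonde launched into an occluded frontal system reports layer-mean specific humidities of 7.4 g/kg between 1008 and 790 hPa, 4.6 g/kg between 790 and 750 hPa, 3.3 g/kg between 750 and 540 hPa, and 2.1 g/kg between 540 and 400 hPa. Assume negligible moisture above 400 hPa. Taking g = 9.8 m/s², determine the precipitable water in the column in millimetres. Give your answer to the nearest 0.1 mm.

Precipitable water is the column-integrated vapour mass per unit area: PW = (1/g) Σ q̄ Δp, with q in kg/kg and Δp in Pa (1 kg/m² of water = 1 mm).
Layer 1008–790 hPa: Δp = 218 hPa = 21800 Pa, q̄ = 0.0074 kg/kg → 0.0074 × 21800 / 9.8 = 16.46 mm
Layer 790–750 hPa: Δp = 40 hPa = 4000 Pa, q̄ = 0.0046 kg/kg → 0.0046 × 4000 / 9.8 = 1.88 mm
Layer 750–540 hPa: Δp = 210 hPa = 21000 Pa, q̄ = 0.0033 kg/kg → 0.0033 × 21000 / 9.8 = 7.07 mm
Layer 540–400 hPa: Δp = 140 hPa = 14000 Pa, q̄ = 0.0021 kg/kg → 0.0021 × 14000 / 9.8 = 3.00 mm
PW = 16.46 + 1.88 + 7.07 + 3.00 = 28.41 ≈ 28.4 mm.

PW ≈ 28.4 mm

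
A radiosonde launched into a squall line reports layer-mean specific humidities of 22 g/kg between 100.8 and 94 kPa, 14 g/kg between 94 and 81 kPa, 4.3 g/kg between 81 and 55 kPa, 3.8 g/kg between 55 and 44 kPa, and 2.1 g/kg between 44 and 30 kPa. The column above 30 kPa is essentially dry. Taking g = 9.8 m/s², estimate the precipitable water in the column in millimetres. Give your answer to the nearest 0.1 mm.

PW ≈ 52.5 mm

Precipitable water is the column-integrated vapour mass per unit area: PW = (1/g) Σ q̄ Δp, with q in kg/kg and Δp in Pa (1 kg/m² of water = 1 mm).
Layer 100.8–94 kPa: Δp = 68 hPa = 6800 Pa, q̄ = 0.022 kg/kg → 0.022 × 6800 / 9.8 = 15.27 mm
Layer 94–81 kPa: Δp = 130 hPa = 13000 Pa, q̄ = 0.014 kg/kg → 0.014 × 13000 / 9.8 = 18.57 mm
Layer 81–55 kPa: Δp = 260 hPa = 26000 Pa, q̄ = 0.0043 kg/kg → 0.0043 × 26000 / 9.8 = 11.41 mm
Layer 55–44 kPa: Δp = 110 hPa = 11000 Pa, q̄ = 0.0038 kg/kg → 0.0038 × 11000 / 9.8 = 4.27 mm
Layer 44–30 kPa: Δp = 140 hPa = 14000 Pa, q̄ = 0.0021 kg/kg → 0.0021 × 14000 / 9.8 = 3.00 mm
PW = 15.27 + 18.57 + 11.41 + 4.27 + 3.00 = 52.52 ≈ 52.5 mm.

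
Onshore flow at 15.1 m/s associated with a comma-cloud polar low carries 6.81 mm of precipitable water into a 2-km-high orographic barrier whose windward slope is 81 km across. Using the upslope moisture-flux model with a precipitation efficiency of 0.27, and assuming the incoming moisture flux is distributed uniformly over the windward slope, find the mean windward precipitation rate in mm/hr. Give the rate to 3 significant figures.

Incoming column moisture flux per unit ridge length: F = V × PW = 15.1 × 6.81 = 102.831 mm·m/s.
Spread over the 81 km slope with efficiency ε = 0.27: R = ε·F/W = 0.27 × 102.831 / 81000 m = 3.428e-04 mm/s.
R = 3.428e-04 × 3600 = 1.23 mm/hr.

R ≈ 1.23 mm/hr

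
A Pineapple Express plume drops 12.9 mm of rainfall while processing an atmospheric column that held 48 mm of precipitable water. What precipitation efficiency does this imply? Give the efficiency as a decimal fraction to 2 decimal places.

ε ≈ 0.27

ε = rainfall / PW = 12.9 / 48 = 0.27.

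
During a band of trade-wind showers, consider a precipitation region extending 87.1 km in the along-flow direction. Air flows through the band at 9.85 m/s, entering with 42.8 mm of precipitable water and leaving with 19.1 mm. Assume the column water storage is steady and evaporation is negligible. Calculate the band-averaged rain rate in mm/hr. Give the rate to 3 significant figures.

R ≈ 9.65 mm/hr

Column moisture flux per unit crosswind length is F = V × PW.
Inflow: F_in = 9.85 × 42.8 = 421.58 mm·m/s
Outflow: F_out = 9.85 × 19.1 = 188.135 mm·m/s
Steady-state rate R = (F_in − F_out)/L = (421.58 − 188.135) / 87100 m = 2.680e-03 mm/s.
R = 2.680e-03 × 3600 = 9.65 mm/hr.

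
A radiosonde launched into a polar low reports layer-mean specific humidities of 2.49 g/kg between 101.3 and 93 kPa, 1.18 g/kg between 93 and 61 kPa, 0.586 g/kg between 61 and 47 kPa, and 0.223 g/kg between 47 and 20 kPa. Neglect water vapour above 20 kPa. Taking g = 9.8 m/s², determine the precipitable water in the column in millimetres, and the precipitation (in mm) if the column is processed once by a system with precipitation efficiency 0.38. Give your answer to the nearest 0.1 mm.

PW ≈ 7.4 mm; precipitation ≈ 2.8 mm

Precipitable water is the column-integrated vapour mass per unit area: PW = (1/g) Σ q̄ Δp, with q in kg/kg and Δp in Pa (1 kg/m² of water = 1 mm).
Layer 101.3–93 kPa: Δp = 83 hPa = 8300 Pa, q̄ = 0.00249 kg/kg → 0.00249 × 8300 / 9.8 = 2.11 mm
Layer 93–61 kPa: Δp = 320 hPa = 32000 Pa, q̄ = 0.00118 kg/kg → 0.00118 × 32000 / 9.8 = 3.85 mm
Layer 61–47 kPa: Δp = 140 hPa = 14000 Pa, q̄ = 0.000586 kg/kg → 0.000586 × 14000 / 9.8 = 0.84 mm
Layer 47–20 kPa: Δp = 270 hPa = 27000 Pa, q̄ = 0.000223 kg/kg → 0.000223 × 27000 / 9.8 = 0.61 mm
PW = 2.11 + 3.85 + 0.84 + 0.61 = 7.41 ≈ 7.4 mm.
Precipitation = ε × PW = 0.38 × 7.4 = 2.8 mm.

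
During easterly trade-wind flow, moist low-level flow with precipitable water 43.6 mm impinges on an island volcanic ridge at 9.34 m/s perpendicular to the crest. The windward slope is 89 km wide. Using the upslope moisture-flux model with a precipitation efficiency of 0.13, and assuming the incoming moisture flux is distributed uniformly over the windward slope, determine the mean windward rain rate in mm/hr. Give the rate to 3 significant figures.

R ≈ 2.14 mm/hr

Incoming column moisture flux per unit ridge length: F = V × PW = 9.34 × 43.6 = 407.224 mm·m/s.
Spread over the 89 km slope with efficiency ε = 0.13: R = ε·F/W = 0.13 × 407.224 / 89000 m = 5.948e-04 mm/s.
R = 5.948e-04 × 3600 = 2.14 mm/hr.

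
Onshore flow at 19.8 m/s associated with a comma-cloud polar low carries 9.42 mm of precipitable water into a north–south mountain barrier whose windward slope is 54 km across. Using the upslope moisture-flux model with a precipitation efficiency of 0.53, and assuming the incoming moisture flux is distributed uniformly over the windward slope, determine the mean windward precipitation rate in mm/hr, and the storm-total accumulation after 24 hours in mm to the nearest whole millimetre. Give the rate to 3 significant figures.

R ≈ 6.59 mm/hr; total ≈ 158 mm

Incoming column moisture flux per unit ridge length: F = V × PW = 19.8 × 9.42 = 186.516 mm·m/s.
Spread over the 54 km slope with efficiency ε = 0.53: R = ε·F/W = 0.53 × 186.516 / 54000 m = 1.831e-03 mm/s.
R = 1.831e-03 × 3600 = 6.59 mm/hr.
Over 24 h: total = 6.59 × 24 = 158.16 ≈ 158 mm.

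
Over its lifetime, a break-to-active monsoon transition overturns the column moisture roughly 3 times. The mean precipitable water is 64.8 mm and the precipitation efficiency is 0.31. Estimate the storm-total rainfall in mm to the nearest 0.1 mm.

Each cycle deposits ε × PW = 0.31 × 64.8 = 20.088 mm.
Over 3 cycles: 3 × 20.088 = 60.3 mm.

rainfall ≈ 60.3 mm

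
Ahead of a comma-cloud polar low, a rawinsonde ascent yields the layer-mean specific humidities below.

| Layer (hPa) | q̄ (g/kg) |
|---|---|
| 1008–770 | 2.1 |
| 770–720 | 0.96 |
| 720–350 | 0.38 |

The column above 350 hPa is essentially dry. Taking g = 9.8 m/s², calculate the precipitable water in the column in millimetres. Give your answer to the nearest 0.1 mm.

Precipitable water is the column-integrated vapour mass per unit area: PW = (1/g) Σ q̄ Δp, with q in kg/kg and Δp in Pa (1 kg/m² of water = 1 mm).
Layer 1008–770 hPa: Δp = 238 hPa = 23800 Pa, q̄ = 0.0021 kg/kg → 0.0021 × 23800 / 9.8 = 5.10 mm
Layer 770–720 hPa: Δp = 50 hPa = 5000 Pa, q̄ = 0.00096 kg/kg → 0.00096 × 5000 / 9.8 = 0.49 mm
Layer 720–350 hPa: Δp = 370 hPa = 37000 Pa, q̄ = 0.00038 kg/kg → 0.00038 × 37000 / 9.8 = 1.43 mm
PW = 5.10 + 0.49 + 1.43 = 7.02 ≈ 7.0 mm.

PW ≈ 7.0 mm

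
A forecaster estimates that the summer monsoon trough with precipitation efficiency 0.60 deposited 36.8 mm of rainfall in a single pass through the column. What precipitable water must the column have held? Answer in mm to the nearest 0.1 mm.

PW ≈ 61.3 mm

PW = rainfall / ε = 36.8 / 0.60 = 61.3 mm.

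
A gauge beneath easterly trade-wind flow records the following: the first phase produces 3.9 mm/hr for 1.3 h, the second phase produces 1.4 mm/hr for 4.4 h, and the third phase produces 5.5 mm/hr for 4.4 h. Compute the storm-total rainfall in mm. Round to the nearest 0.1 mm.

total ≈ 35.4 mm

Total = Σ Rᵢ Δtᵢ = 3.9 × 1.3 + 1.4 × 4.4 + 5.5 × 4.4
      = 5.07 + 6.16 + 24.2 = 35.4 mm.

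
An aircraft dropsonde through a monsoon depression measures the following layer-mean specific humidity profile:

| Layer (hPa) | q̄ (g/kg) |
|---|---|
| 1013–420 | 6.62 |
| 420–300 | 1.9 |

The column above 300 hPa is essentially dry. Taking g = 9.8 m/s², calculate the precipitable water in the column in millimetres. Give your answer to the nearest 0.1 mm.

Precipitable water is the column-integrated vapour mass per unit area: PW = (1/g) Σ q̄ Δp, with q in kg/kg and Δp in Pa (1 kg/m² of water = 1 mm).
Layer 1013–420 hPa: Δp = 593 hPa = 59300 Pa, q̄ = 0.00662 kg/kg → 0.00662 × 59300 / 9.8 = 40.06 mm
Layer 420–300 hPa: Δp = 120 hPa = 12000 Pa, q̄ = 0.0019 kg/kg → 0.0019 × 12000 / 9.8 = 2.33 mm
PW = 40.06 + 2.33 = 42.39 ≈ 42.4 mm.

PW ≈ 42.4 mm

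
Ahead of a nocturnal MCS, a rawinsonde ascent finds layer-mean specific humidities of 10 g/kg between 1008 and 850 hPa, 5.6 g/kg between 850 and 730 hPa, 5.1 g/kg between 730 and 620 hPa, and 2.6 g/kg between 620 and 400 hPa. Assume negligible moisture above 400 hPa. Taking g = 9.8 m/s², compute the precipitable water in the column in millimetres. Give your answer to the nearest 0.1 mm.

PW ≈ 34.5 mm

Precipitable water is the column-integrated vapour mass per unit area: PW = (1/g) Σ q̄ Δp, with q in kg/kg and Δp in Pa (1 kg/m² of water = 1 mm).
Layer 1008–850 hPa: Δp = 158 hPa = 15800 Pa, q̄ = 0.01 kg/kg → 0.01 × 15800 / 9.8 = 16.12 mm
Layer 850–730 hPa: Δp = 120 hPa = 12000 Pa, q̄ = 0.0056 kg/kg → 0.0056 × 12000 / 9.8 = 6.86 mm
Layer 730–620 hPa: Δp = 110 hPa = 11000 Pa, q̄ = 0.0051 kg/kg → 0.0051 × 11000 / 9.8 = 5.72 mm
Layer 620–400 hPa: Δp = 220 hPa = 22000 Pa, q̄ = 0.0026 kg/kg → 0.0026 × 22000 / 9.8 = 5.84 mm
PW = 16.12 + 6.86 + 5.72 + 5.84 = 34.54 ≈ 34.5 mm.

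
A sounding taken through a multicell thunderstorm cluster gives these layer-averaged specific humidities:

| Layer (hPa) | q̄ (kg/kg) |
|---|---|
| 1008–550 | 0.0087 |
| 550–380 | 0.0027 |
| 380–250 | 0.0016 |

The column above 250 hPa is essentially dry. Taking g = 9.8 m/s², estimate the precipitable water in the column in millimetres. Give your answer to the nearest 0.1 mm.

Precipitable water is the column-integrated vapour mass per unit area: PW = (1/g) Σ q̄ Δp, with q in kg/kg and Δp in Pa (1 kg/m² of water = 1 mm).
Layer 1008–550 hPa: Δp = 458 hPa = 45800 Pa, q̄ = 0.0087 kg/kg → 0.0087 × 45800 / 9.8 = 40.66 mm
Layer 550–380 hPa: Δp = 170 hPa = 17000 Pa, q̄ = 0.0027 kg/kg → 0.0027 × 17000 / 9.8 = 4.68 mm
Layer 380–250 hPa: Δp = 130 hPa = 13000 Pa, q̄ = 0.0016 kg/kg → 0.0016 × 13000 / 9.8 = 2.12 mm
PW = 40.66 + 4.68 + 2.12 = 47.46 ≈ 47.5 mm.

PW ≈ 47.5 mm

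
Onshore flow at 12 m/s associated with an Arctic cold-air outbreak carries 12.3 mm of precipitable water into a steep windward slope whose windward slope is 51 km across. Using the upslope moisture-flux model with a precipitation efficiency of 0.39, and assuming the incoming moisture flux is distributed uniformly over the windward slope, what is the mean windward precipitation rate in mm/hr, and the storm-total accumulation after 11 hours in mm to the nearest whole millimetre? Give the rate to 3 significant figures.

Incoming column moisture flux per unit ridge length: F = V × PW = 12 × 12.3 = 147.6 mm·m/s.
Spread over the 51 km slope with efficiency ε = 0.39: R = ε·F/W = 0.39 × 147.6 / 51000 m = 1.129e-03 mm/s.
R = 1.129e-03 × 3600 = 4.06 mm/hr.
Over 11 h: total = 4.06 × 11 = 44.66 ≈ 45 mm.

R ≈ 4.06 mm/hr; total ≈ 45 mm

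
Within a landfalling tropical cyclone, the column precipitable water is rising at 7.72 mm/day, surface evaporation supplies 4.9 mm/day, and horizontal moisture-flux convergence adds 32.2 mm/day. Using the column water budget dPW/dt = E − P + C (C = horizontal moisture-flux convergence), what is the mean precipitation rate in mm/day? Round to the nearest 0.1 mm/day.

dPW/dt = +7.72 mm/day.
P = E + C − dPW/dt = 4.9 + (32.2) − (+7.72) = 29.4 mm/day.

P ≈ 29.4 mm/day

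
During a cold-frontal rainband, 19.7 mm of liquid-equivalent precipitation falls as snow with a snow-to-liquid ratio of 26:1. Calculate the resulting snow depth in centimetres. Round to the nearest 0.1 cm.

Snow depth = liquid × ratio = 19.7 mm × 26 = 512.2 mm = 51.2 cm.

snow depth ≈ 51.2 cm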